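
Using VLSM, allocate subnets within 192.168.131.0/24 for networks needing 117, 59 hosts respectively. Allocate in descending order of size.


117 hosts -> /25 (126 usable): 192.168.131.0/25
59 hosts -> /26 (62 usable): 192.168.131.128/26
Allocation: 192.168.131.0/25 (117 hosts, 126 usable); 192.168.131.128/26 (59 hosts, 62 usable)


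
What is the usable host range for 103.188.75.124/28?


Network: 103.188.75.112
Broadcast: 103.188.75.127
First usable = network + 1
Last usable = broadcast - 1
Range: 103.188.75.113 to 103.188.75.126


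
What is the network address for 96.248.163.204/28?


IP:   01100000.11111000.10100011.11001100
Mask: 11111111.11111111.11111111.11110000
AND operation:
Net:  01100000.11111000.10100011.11000000
Network: 96.248.163.192/28


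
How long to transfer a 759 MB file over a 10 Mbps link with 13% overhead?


Effective throughput = 10 * (1 - 13/100) = 8.7 Mbps
File size in Mb = 759 * 8 = 6072 Mb
Time = 6072 / 8.7
Time = 697.931 seconds


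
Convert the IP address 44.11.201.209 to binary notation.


44 = 00101100
11 = 00001011
201 = 11001001
209 = 11010001
Binary: 00101100.00001011.11001001.11010001


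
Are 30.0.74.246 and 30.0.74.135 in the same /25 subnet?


Mask: 255.255.255.128
30.0.74.246 AND mask = 30.0.74.128
30.0.74.135 AND mask = 30.0.74.128
Yes, same subnet (30.0.74.128)


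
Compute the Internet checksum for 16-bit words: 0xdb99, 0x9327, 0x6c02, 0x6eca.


Sum all words (with carry folding):
+ 0xdb99 = 0xdb99
+ 0x9327 = 0x6ec1
+ 0x6c02 = 0xdac3
+ 0x6eca = 0x498e
One's complement: ~0x498e
Checksum = 0xb671


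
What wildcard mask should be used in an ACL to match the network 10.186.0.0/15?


Subnet mask: 255.254.0.0
Wildcard = 255.255.255.255 - subnet mask
255 - 255 = 0
255 - 254 = 1
255 - 0 = 255
255 - 0 = 255
Wildcard: 0.1.255.255


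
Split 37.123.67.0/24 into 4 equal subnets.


New prefix = 24 + 2 = 26
Each subnet has 64 addresses
  37.123.67.0/26
  37.123.67.64/26
  37.123.67.128/26
  37.123.67.192/26
Subnets: 37.123.67.0/26, 37.123.67.64/26, 37.123.67.128/26, 37.123.67.192/26


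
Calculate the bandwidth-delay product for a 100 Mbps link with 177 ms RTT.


BDP = bandwidth * RTT
= 100 Mbps * 177 ms
= 100 * 1e6 * 177 / 1000 bits
= 17700000 bits
= 2212500 bytes
= 2160.6445 KB
BDP = 17700000 bits (2212500 bytes)


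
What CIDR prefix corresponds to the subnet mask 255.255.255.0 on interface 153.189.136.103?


Binary: 11111111.11111111.11111111.00000000
Count leading 1s
Prefix: /24


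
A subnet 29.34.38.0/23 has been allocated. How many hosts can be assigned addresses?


Host bits = 32 - 23 = 9
Total addresses = 2^9 = 512
Usable = total - 2 (network and broadcast)
Usable hosts: 510


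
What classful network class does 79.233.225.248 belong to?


First octet: 79
Binary: 01001111
0xxxxxxx -> Class A (1-126)
Class A, default mask 255.0.0.0 (/8)


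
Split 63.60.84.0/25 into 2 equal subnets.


New prefix = 25 + 1 = 26
Each subnet has 64 addresses
  63.60.84.0/26
  63.60.84.64/26
Subnets: 63.60.84.0/26, 63.60.84.64/26


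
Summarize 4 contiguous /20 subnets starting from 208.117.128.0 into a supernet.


Original prefix: /20
Number of subnets: 4 = 2^2
New prefix = 20 - 2 = 18
Supernet: 208.117.128.0/18


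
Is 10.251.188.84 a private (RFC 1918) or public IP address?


RFC 1918 private ranges:
  10.0.0.0/8 (10.0.0.0 - 10.255.255.255)
  172.16.0.0/12 (172.16.0.0 - 172.31.255.255)
  192.168.0.0/16 (192.168.0.0 - 192.168.255.255)
Private (in 10.0.0.0/8)


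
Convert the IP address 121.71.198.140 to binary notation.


121 = 01111001
71 = 01000111
198 = 11000110
140 = 10001100
Binary: 01111001.01000111.11000110.10001100


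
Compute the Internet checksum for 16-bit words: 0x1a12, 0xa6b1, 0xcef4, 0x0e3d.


Sum all words (with carry folding):
+ 0x1a12 = 0x1a12
+ 0xa6b1 = 0xc0c3
+ 0xcef4 = 0x8fb8
+ 0x0e3d = 0x9df5
One's complement: ~0x9df5
Checksum = 0x620a


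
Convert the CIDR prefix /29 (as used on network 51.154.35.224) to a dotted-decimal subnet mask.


/29 means 29 network bits, 3 host bits
Binary: 11111111111111111111111111111000
Mask: 255.255.255.248


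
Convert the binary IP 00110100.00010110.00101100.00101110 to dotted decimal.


00110100 = 52
00010110 = 22
00101100 = 44
00101110 = 46
IP: 52.22.44.46


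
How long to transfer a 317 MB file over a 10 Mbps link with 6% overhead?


Effective throughput = 10 * (1 - 6/100) = 9.4 Mbps
File size in Mb = 317 * 8 = 2536 Mb
Time = 2536 / 9.4
Time = 269.7872 seconds


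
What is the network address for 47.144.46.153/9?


IP:   00101111.10010000.00101110.10011001
Mask: 11111111.10000000.00000000.00000000
AND operation:
Net:  00101111.10000000.00000000.00000000
Network: 47.128.0.0/9


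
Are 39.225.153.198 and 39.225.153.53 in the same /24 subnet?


Mask: 255.255.255.0
39.225.153.198 AND mask = 39.225.153.0
39.225.153.53 AND mask = 39.225.153.0
Yes, same subnet (39.225.153.0)


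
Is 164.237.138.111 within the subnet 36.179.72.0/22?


Subnet network: 36.179.72.0
Test IP AND mask: 164.237.136.0
No, 164.237.138.111 is not in 36.179.72.0/22


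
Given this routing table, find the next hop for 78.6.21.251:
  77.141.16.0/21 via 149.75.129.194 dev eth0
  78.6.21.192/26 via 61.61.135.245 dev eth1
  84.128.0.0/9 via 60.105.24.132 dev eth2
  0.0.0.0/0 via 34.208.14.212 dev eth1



Longest prefix match for 78.6.21.251:
  /21 77.141.16.0: no
  /26 78.6.21.192: MATCH
  /9 84.128.0.0: no
  /0 0.0.0.0: MATCH
Selected: next-hop 61.61.135.245 via eth1 (matched /26)


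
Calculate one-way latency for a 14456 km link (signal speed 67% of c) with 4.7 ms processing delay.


Speed = 0.67 * 3e5 km/s = 201000 km/s
Propagation delay = 14456 / 201000 = 0.0719 s = 71.9204 ms
Processing delay = 4.7 ms
Total one-way latency = 76.6204 ms


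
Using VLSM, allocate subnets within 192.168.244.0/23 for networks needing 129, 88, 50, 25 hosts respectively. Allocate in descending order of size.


129 hosts -> /24 (254 usable): 192.168.244.0/24
88 hosts -> /25 (126 usable): 192.168.245.0/25
50 hosts -> /26 (62 usable): 192.168.245.128/26
25 hosts -> /27 (30 usable): 192.168.245.192/27
Allocation: 192.168.244.0/24 (129 hosts, 254 usable); 192.168.245.0/25 (88 hosts, 126 usable); 192.168.245.128/26 (50 hosts, 62 usable); 192.168.245.192/27 (25 hosts, 30 usable)


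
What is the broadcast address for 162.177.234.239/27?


Network: 162.177.234.224/27
Host bits = 5
Set all host bits to 1:
Broadcast: 162.177.234.255


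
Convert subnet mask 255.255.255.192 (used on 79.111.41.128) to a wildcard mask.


Subnet mask: 255.255.255.192
Wildcard = 255.255.255.255 - subnet mask
255 - 255 = 0
255 - 255 = 0
255 - 255 = 0
255 - 192 = 63
Wildcard: 0.0.0.63


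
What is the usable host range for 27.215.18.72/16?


Network: 27.215.0.0
Broadcast: 27.215.255.255
First usable = network + 1
Last usable = broadcast - 1
Range: 27.215.0.1 to 27.215.255.254


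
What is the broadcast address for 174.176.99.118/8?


Network: 174.0.0.0/8
Host bits = 24
Set all host bits to 1:
Broadcast: 174.255.255.255


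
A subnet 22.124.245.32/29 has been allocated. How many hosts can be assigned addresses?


Host bits = 32 - 29 = 3
Total addresses = 2^3 = 8
Usable = total - 2 (network and broadcast)
Usable hosts: 6


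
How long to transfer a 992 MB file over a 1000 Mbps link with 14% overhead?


Effective throughput = 1000 * (1 - 14/100) = 860 Mbps
File size in Mb = 992 * 8 = 7936 Mb
Time = 7936 / 860
Time = 9.2279 seconds


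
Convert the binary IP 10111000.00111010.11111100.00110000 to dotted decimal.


10111000 = 184
00111010 = 58
11111100 = 252
00110000 = 48
IP: 184.58.252.48


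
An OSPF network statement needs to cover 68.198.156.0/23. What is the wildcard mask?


Subnet mask: 255.255.254.0
Wildcard = 255.255.255.255 - subnet mask
255 - 255 = 0
255 - 255 = 0
255 - 254 = 1
255 - 0 = 255
Wildcard: 0.0.1.255


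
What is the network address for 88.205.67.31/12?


IP:   01011000.11001101.01000011.00011111
Mask: 11111111.11110000.00000000.00000000
AND operation:
Net:  01011000.11000000.00000000.00000000
Network: 88.192.0.0/12


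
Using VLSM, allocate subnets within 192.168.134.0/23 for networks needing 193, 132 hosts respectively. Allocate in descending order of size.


193 hosts -> /24 (254 usable): 192.168.134.0/24
132 hosts -> /24 (254 usable): 192.168.135.0/24
Allocation: 192.168.134.0/24 (193 hosts, 254 usable); 192.168.135.0/24 (132 hosts, 254 usable)


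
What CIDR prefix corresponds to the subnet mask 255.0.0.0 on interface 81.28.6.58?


Binary: 11111111.00000000.00000000.00000000
Count leading 1s
Prefix: /8


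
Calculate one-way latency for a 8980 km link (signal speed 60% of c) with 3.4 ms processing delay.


Speed = 0.6 * 3e5 km/s = 180000 km/s
Propagation delay = 8980 / 180000 = 0.0499 s = 49.8889 ms
Processing delay = 3.4 ms
Total one-way latency = 53.2889 ms


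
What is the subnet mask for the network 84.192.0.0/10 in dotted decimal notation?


/10 means 10 network bits, 22 host bits
Binary: 11111111110000000000000000000000
Mask: 255.192.0.0


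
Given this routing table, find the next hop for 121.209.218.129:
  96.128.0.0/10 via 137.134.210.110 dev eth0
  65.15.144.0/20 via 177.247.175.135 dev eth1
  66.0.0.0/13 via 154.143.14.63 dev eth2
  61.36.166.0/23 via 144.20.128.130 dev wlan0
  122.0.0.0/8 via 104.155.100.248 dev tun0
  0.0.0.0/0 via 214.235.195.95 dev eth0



Longest prefix match for 121.209.218.129:
  /10 96.128.0.0: no
  /20 65.15.144.0: no
  /13 66.0.0.0: no
  /23 61.36.166.0: no
  /8 122.0.0.0: no
  /0 0.0.0.0: MATCH
Selected: next-hop 214.235.195.95 via eth0 (matched /0)


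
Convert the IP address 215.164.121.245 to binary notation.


215 = 11010111
164 = 10100100
121 = 01111001
245 = 11110101
Binary: 11010111.10100100.01111001.11110101


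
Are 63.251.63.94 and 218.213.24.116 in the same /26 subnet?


Mask: 255.255.255.192
63.251.63.94 AND mask = 63.251.63.64
218.213.24.116 AND mask = 218.213.24.64
No, different subnets (63.251.63.64 vs 218.213.24.64)


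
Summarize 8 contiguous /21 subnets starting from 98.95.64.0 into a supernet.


Original prefix: /21
Number of subnets: 8 = 2^3
New prefix = 21 - 3 = 18
Supernet: 98.95.64.0/18


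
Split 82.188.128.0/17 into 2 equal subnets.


New prefix = 17 + 1 = 18
Each subnet has 16384 addresses
  82.188.128.0/18
  82.188.192.0/18
Subnets: 82.188.128.0/18, 82.188.192.0/18


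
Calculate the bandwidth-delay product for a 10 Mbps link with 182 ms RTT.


BDP = bandwidth * RTT
= 10 Mbps * 182 ms
= 10 * 1e6 * 182 / 1000 bits
= 1820000 bits
= 227500 bytes
= 222.168 KB
BDP = 1820000 bits (227500 bytes)


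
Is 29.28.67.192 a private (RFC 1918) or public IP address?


RFC 1918 private ranges:
  10.0.0.0/8 (10.0.0.0 - 10.255.255.255)
  172.16.0.0/12 (172.16.0.0 - 172.31.255.255)
  192.168.0.0/16 (192.168.0.0 - 192.168.255.255)
Public (not in any RFC 1918 range)


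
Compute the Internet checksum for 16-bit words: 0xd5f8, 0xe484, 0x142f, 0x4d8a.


Sum all words (with carry folding):
+ 0xd5f8 = 0xd5f8
+ 0xe484 = 0xba7d
+ 0x142f = 0xceac
+ 0x4d8a = 0x1c37
One's complement: ~0x1c37
Checksum = 0xe3c8


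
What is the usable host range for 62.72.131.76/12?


Network: 62.64.0.0
Broadcast: 62.79.255.255
First usable = network + 1
Last usable = broadcast - 1
Range: 62.64.0.1 to 62.79.255.254


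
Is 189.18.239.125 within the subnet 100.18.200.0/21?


Subnet network: 100.18.200.0
Test IP AND mask: 189.18.232.0
No, 189.18.239.125 is not in 100.18.200.0/21


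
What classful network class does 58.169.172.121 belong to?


First octet: 58
Binary: 00111010
0xxxxxxx -> Class A (1-126)
Class A, default mask 255.0.0.0 (/8)


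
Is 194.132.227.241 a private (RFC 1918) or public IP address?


RFC 1918 private ranges:
  10.0.0.0/8 (10.0.0.0 - 10.255.255.255)
  172.16.0.0/12 (172.16.0.0 - 172.31.255.255)
  192.168.0.0/16 (192.168.0.0 - 192.168.255.255)
Public (not in any RFC 1918 range)


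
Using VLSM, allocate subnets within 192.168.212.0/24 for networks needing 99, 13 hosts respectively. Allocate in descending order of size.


99 hosts -> /25 (126 usable): 192.168.212.0/25
13 hosts -> /28 (14 usable): 192.168.212.128/28
Allocation: 192.168.212.0/25 (99 hosts, 126 usable); 192.168.212.128/28 (13 hosts, 14 usable)


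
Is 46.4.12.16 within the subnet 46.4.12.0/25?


Subnet network: 46.4.12.0
Test IP AND mask: 46.4.12.0
Yes, 46.4.12.16 is in 46.4.12.0/25


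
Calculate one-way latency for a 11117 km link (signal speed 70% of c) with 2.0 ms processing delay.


Speed = 0.7 * 3e5 km/s = 210000 km/s
Propagation delay = 11117 / 210000 = 0.0529 s = 52.9381 ms
Processing delay = 2.0 ms
Total one-way latency = 54.9381 ms


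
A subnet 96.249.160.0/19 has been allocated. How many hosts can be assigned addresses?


Host bits = 32 - 19 = 13
Total addresses = 2^13 = 8192
Usable = total - 2 (network and broadcast)
Usable hosts: 8190


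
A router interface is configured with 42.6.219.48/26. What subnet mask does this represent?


/26 means 26 network bits, 6 host bits
Binary: 11111111111111111111111111000000
Mask: 255.255.255.192


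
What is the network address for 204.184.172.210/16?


IP:   11001100.10111000.10101100.11010010
Mask: 11111111.11111111.00000000.00000000
AND operation:
Net:  11001100.10111000.00000000.00000000
Network: 204.184.0.0/16


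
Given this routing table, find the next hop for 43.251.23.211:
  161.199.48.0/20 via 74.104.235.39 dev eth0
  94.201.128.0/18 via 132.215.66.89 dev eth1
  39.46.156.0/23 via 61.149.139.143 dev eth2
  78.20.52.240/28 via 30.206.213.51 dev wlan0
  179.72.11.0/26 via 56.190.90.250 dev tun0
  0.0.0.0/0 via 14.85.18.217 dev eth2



Longest prefix match for 43.251.23.211:
  /20 161.199.48.0: no
  /18 94.201.128.0: no
  /23 39.46.156.0: no
  /28 78.20.52.240: no
  /26 179.72.11.0: no
  /0 0.0.0.0: MATCH
Selected: next-hop 14.85.18.217 via eth2 (matched /0)


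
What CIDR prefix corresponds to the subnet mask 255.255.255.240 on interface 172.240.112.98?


Binary: 11111111.11111111.11111111.11110000
Count leading 1s
Prefix: /28


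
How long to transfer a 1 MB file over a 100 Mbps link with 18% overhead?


Effective throughput = 100 * (1 - 18/100) = 82 Mbps
File size in Mb = 1 * 8 = 8 Mb
Time = 8 / 82
Time = 0.0976 seconds


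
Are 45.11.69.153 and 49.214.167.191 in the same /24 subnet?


Mask: 255.255.255.0
45.11.69.153 AND mask = 45.11.69.0
49.214.167.191 AND mask = 49.214.167.0
No, different subnets (45.11.69.0 vs 49.214.167.0)


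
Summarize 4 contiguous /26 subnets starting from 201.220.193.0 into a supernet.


Original prefix: /26
Number of subnets: 4 = 2^2
New prefix = 26 - 2 = 24
Supernet: 201.220.193.0/24


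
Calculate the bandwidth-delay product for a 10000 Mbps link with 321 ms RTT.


BDP = bandwidth * RTT
= 10000 Mbps * 321 ms
= 10000 * 1e6 * 321 / 1000 bits
= 3210000000 bits
= 401250000 bytes
= 391845.7031 KB
BDP = 3210000000 bits (401250000 bytes)


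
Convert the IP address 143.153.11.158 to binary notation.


143 = 10001111
153 = 10011001
11 = 00001011
158 = 10011110
Binary: 10001111.10011001.00001011.10011110


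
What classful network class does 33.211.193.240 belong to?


First octet: 33
Binary: 00100001
0xxxxxxx -> Class A (1-126)
Class A, default mask 255.0.0.0 (/8)


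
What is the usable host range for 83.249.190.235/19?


Network: 83.249.160.0
Broadcast: 83.249.191.255
First usable = network + 1
Last usable = broadcast - 1
Range: 83.249.160.1 to 83.249.191.254


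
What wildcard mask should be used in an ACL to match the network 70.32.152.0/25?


Subnet mask: 255.255.255.128
Wildcard = 255.255.255.255 - subnet mask
255 - 255 = 0
255 - 255 = 0
255 - 255 = 0
255 - 128 = 127
Wildcard: 0.0.0.127


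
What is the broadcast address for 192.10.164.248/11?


Network: 192.0.0.0/11
Host bits = 21
Set all host bits to 1:
Broadcast: 192.31.255.255


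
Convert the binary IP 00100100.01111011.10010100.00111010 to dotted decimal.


00100100 = 36
01111011 = 123
10010100 = 148
00111010 = 58
IP: 36.123.148.58


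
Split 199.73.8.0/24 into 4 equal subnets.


New prefix = 24 + 2 = 26
Each subnet has 64 addresses
  199.73.8.0/26
  199.73.8.64/26
  199.73.8.128/26
  199.73.8.192/26
Subnets: 199.73.8.0/26, 199.73.8.64/26, 199.73.8.128/26, 199.73.8.192/26


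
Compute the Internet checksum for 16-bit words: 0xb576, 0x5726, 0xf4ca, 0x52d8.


Sum all words (with carry folding):
+ 0xb576 = 0xb576
+ 0x5726 = 0x0c9d
+ 0xf4ca = 0x0168
+ 0x52d8 = 0x5440
One's complement: ~0x5440
Checksum = 0xabbf


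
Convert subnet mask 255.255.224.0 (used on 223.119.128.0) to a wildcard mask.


Subnet mask: 255.255.224.0
Wildcard = 255.255.255.255 - subnet mask
255 - 255 = 0
255 - 255 = 0
255 - 224 = 31
255 - 0 = 255
Wildcard: 0.0.31.255


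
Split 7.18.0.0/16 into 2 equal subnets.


New prefix = 16 + 1 = 17
Each subnet has 32768 addresses
  7.18.0.0/17
  7.18.128.0/17
Subnets: 7.18.0.0/17, 7.18.128.0/17


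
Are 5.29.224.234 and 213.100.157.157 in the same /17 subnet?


Mask: 255.255.128.0
5.29.224.234 AND mask = 5.29.128.0
213.100.157.157 AND mask = 213.100.128.0
No, different subnets (5.29.128.0 vs 213.100.128.0)


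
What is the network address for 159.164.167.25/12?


IP:   10011111.10100100.10100111.00011001
Mask: 11111111.11110000.00000000.00000000
AND operation:
Net:  10011111.10100000.00000000.00000000
Network: 159.160.0.0/12


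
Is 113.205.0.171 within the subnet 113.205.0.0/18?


Subnet network: 113.205.0.0
Test IP AND mask: 113.205.0.0
Yes, 113.205.0.171 is in 113.205.0.0/18


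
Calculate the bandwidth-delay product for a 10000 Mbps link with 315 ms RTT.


BDP = bandwidth * RTT
= 10000 Mbps * 315 ms
= 10000 * 1e6 * 315 / 1000 bits
= 3150000000 bits
= 393750000 bytes
= 384521.4844 KB
BDP = 3150000000 bits (393750000 bytes)


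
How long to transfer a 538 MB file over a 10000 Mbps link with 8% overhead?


Effective throughput = 10000 * (1 - 8/100) = 9200 Mbps
File size in Mb = 538 * 8 = 4304 Mb
Time = 4304 / 9200
Time = 0.4678 seconds


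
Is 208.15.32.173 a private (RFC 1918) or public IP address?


RFC 1918 private ranges:
  10.0.0.0/8 (10.0.0.0 - 10.255.255.255)
  172.16.0.0/12 (172.16.0.0 - 172.31.255.255)
  192.168.0.0/16 (192.168.0.0 - 192.168.255.255)
Public (not in any RFC 1918 range)


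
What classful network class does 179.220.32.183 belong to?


First octet: 179
Binary: 10110011
10xxxxxx -> Class B (128-191)
Class B, default mask 255.255.0.0 (/16)


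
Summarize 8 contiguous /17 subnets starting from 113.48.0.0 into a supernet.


Original prefix: /17
Number of subnets: 8 = 2^3
New prefix = 17 - 3 = 14
Supernet: 113.48.0.0/14


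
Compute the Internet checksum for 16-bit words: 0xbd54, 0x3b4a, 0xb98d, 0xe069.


Sum all words (with carry folding):
+ 0xbd54 = 0xbd54
+ 0x3b4a = 0xf89e
+ 0xb98d = 0xb22c
+ 0xe069 = 0x9296
One's complement: ~0x9296
Checksum = 0x6d69


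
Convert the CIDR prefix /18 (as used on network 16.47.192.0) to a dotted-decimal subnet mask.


/18 means 18 network bits, 14 host bits
Binary: 11111111111111111100000000000000
Mask: 255.255.192.0


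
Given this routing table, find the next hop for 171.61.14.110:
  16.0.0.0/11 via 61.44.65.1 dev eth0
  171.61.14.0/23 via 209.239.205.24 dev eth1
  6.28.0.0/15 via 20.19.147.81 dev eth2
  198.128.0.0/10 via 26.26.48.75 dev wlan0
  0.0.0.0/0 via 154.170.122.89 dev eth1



Longest prefix match for 171.61.14.110:
  /11 16.0.0.0: no
  /23 171.61.14.0: MATCH
  /15 6.28.0.0: no
  /10 198.128.0.0: no
  /0 0.0.0.0: MATCH
Selected: next-hop 209.239.205.24 via eth1 (matched /23)


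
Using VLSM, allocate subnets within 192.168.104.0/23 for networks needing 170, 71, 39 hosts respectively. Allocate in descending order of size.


170 hosts -> /24 (254 usable): 192.168.104.0/24
71 hosts -> /25 (126 usable): 192.168.105.0/25
39 hosts -> /26 (62 usable): 192.168.105.128/26
Allocation: 192.168.104.0/24 (170 hosts, 254 usable); 192.168.105.0/25 (71 hosts, 126 usable); 192.168.105.128/26 (39 hosts, 62 usable)


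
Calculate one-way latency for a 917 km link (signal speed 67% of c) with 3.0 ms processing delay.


Speed = 0.67 * 3e5 km/s = 201000 km/s
Propagation delay = 917 / 201000 = 0.0046 s = 4.5622 ms
Processing delay = 3.0 ms
Total one-way latency = 7.5622 ms


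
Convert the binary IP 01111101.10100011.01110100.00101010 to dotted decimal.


01111101 = 125
10100011 = 163
01110100 = 116
00101010 = 42
IP: 125.163.116.42


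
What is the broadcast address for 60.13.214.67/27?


Network: 60.13.214.64/27
Host bits = 5
Set all host bits to 1:
Broadcast: 60.13.214.95


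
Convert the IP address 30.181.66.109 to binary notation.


30 = 00011110
181 = 10110101
66 = 01000010
109 = 01101101
Binary: 00011110.10110101.01000010.01101101


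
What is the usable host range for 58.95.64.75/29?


Network: 58.95.64.72
Broadcast: 58.95.64.79
First usable = network + 1
Last usable = broadcast - 1
Range: 58.95.64.73 to 58.95.64.78


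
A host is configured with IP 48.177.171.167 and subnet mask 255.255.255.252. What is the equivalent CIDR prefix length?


Binary: 11111111.11111111.11111111.11111100
Count leading 1s
Prefix: /30


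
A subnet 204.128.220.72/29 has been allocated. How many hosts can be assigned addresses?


Host bits = 32 - 29 = 3
Total addresses = 2^3 = 8
Usable = total - 2 (network and broadcast)
Usable hosts: 6


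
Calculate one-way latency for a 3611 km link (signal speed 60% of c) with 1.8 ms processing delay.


Speed = 0.6 * 3e5 km/s = 180000 km/s
Propagation delay = 3611 / 180000 = 0.0201 s = 20.0611 ms
Processing delay = 1.8 ms
Total one-way latency = 21.8611 ms


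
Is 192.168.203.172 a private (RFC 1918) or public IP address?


RFC 1918 private ranges:
  10.0.0.0/8 (10.0.0.0 - 10.255.255.255)
  172.16.0.0/12 (172.16.0.0 - 172.31.255.255)
  192.168.0.0/16 (192.168.0.0 - 192.168.255.255)
Private (in 192.168.0.0/16)


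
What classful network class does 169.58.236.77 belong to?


First octet: 169
Binary: 10101001
10xxxxxx -> Class B (128-191)
Class B, default mask 255.255.0.0 (/16)


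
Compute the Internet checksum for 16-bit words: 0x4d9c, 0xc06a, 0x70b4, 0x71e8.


Sum all words (with carry folding):
+ 0x4d9c = 0x4d9c
+ 0xc06a = 0x0e07
+ 0x70b4 = 0x7ebb
+ 0x71e8 = 0xf0a3
One's complement: ~0xf0a3
Checksum = 0x0f5c


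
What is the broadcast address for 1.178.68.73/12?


Network: 1.176.0.0/12
Host bits = 20
Set all host bits to 1:
Broadcast: 1.191.255.255


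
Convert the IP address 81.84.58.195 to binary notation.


81 = 01010001
84 = 01010100
58 = 00111010
195 = 11000011
Binary: 01010001.01010100.00111010.11000011


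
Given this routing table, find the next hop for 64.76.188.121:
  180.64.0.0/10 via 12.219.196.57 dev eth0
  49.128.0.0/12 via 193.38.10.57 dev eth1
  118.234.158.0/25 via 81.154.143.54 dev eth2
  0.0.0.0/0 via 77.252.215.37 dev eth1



Longest prefix match for 64.76.188.121:
  /10 180.64.0.0: no
  /12 49.128.0.0: no
  /25 118.234.158.0: no
  /0 0.0.0.0: MATCH
Selected: next-hop 77.252.215.37 via eth1 (matched /0)


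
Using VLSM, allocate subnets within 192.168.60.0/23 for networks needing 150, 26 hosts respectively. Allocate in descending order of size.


150 hosts -> /24 (254 usable): 192.168.60.0/24
26 hosts -> /27 (30 usable): 192.168.61.0/27
Allocation: 192.168.60.0/24 (150 hosts, 254 usable); 192.168.61.0/27 (26 hosts, 30 usable)


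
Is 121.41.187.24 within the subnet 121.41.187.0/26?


Subnet network: 121.41.187.0
Test IP AND mask: 121.41.187.0
Yes, 121.41.187.24 is in 121.41.187.0/26


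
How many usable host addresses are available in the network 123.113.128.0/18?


Host bits = 32 - 18 = 14
Total addresses = 2^14 = 16384
Usable = total - 2 (network and broadcast)
Usable hosts: 16382


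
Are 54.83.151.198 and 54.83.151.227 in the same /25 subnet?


Mask: 255.255.255.128
54.83.151.198 AND mask = 54.83.151.128
54.83.151.227 AND mask = 54.83.151.128
Yes, same subnet (54.83.151.128)


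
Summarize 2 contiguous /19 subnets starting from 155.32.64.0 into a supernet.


Original prefix: /19
Number of subnets: 2 = 2^1
New prefix = 19 - 1 = 18
Supernet: 155.32.64.0/18


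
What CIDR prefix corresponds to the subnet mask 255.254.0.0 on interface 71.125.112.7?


Binary: 11111111.11111110.00000000.00000000
Count leading 1s
Prefix: /15


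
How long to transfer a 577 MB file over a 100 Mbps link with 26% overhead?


Effective throughput = 100 * (1 - 26/100) = 74 Mbps
File size in Mb = 577 * 8 = 4616 Mb
Time = 4616 / 74
Time = 62.3784 seconds


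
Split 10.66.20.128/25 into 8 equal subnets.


New prefix = 25 + 3 = 28
Each subnet has 16 addresses
  10.66.20.128/28
  10.66.20.144/28
  10.66.20.160/28
  10.66.20.176/28
  10.66.20.192/28
  10.66.20.208/28
  10.66.20.224/28
  10.66.20.240/28
Subnets: 10.66.20.128/28, 10.66.20.144/28, 10.66.20.160/28, 10.66.20.176/28, 10.66.20.192/28, 10.66.20.208/28, 10.66.20.224/28, 10.66.20.240/28


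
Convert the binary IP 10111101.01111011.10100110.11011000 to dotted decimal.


10111101 = 189
01111011 = 123
10100110 = 166
11011000 = 216
IP: 189.123.166.216


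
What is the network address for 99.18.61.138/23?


IP:   01100011.00010010.00111101.10001010
Mask: 11111111.11111111.11111110.00000000
AND operation:
Net:  01100011.00010010.00111100.00000000
Network: 99.18.60.0/23


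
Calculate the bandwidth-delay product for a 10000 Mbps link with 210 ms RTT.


BDP = bandwidth * RTT
= 10000 Mbps * 210 ms
= 10000 * 1e6 * 210 / 1000 bits
= 2100000000 bits
= 262500000 bytes
= 256347.6562 KB
BDP = 2100000000 bits (262500000 bytes)


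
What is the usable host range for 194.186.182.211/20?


Network: 194.186.176.0
Broadcast: 194.186.191.255
First usable = network + 1
Last usable = broadcast - 1
Range: 194.186.176.1 to 194.186.191.254


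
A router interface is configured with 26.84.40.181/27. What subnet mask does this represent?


/27 means 27 network bits, 5 host bits
Binary: 11111111111111111111111111100000
Mask: 255.255.255.224


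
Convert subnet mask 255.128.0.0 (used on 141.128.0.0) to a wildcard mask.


Subnet mask: 255.128.0.0
Wildcard = 255.255.255.255 - subnet mask
255 - 255 = 0
255 - 128 = 127
255 - 0 = 255
255 - 0 = 255
Wildcard: 0.127.255.255


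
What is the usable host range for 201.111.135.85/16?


Network: 201.111.0.0
Broadcast: 201.111.255.255
First usable = network + 1
Last usable = broadcast - 1
Range: 201.111.0.1 to 201.111.255.254


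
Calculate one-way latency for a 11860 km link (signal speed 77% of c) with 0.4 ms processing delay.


Speed = 0.77 * 3e5 km/s = 231000 km/s
Propagation delay = 11860 / 231000 = 0.0513 s = 51.342 ms
Processing delay = 0.4 ms
Total one-way latency = 51.742 ms


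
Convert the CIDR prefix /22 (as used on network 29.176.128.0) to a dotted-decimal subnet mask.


/22 means 22 network bits, 10 host bits
Binary: 11111111111111111111110000000000
Mask: 255.255.252.0


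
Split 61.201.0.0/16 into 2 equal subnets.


New prefix = 16 + 1 = 17
Each subnet has 32768 addresses
  61.201.0.0/17
  61.201.128.0/17
Subnets: 61.201.0.0/17, 61.201.128.0/17


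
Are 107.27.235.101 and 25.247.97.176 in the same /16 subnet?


Mask: 255.255.0.0
107.27.235.101 AND mask = 107.27.0.0
25.247.97.176 AND mask = 25.247.0.0
No, different subnets (107.27.0.0 vs 25.247.0.0)


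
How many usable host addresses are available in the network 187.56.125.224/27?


Host bits = 32 - 27 = 5
Total addresses = 2^5 = 32
Usable = total - 2 (network and broadcast)
Usable hosts: 30


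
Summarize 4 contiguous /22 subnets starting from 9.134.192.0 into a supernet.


Original prefix: /22
Number of subnets: 4 = 2^2
New prefix = 22 - 2 = 20
Supernet: 9.134.192.0/20


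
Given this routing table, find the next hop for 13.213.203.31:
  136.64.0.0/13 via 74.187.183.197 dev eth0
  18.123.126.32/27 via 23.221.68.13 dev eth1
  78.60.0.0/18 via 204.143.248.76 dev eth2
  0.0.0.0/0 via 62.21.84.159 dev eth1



Longest prefix match for 13.213.203.31:
  /13 136.64.0.0: no
  /27 18.123.126.32: no
  /18 78.60.0.0: no
  /0 0.0.0.0: MATCH
Selected: next-hop 62.21.84.159 via eth1 (matched /0)


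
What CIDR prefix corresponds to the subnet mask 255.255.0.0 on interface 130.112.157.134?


Binary: 11111111.11111111.00000000.00000000
Count leading 1s
Prefix: /16


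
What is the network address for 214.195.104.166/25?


IP:   11010110.11000011.01101000.10100110
Mask: 11111111.11111111.11111111.10000000
AND operation:
Net:  11010110.11000011.01101000.10000000
Network: 214.195.104.128/25


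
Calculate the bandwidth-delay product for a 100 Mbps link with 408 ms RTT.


BDP = bandwidth * RTT
= 100 Mbps * 408 ms
= 100 * 1e6 * 408 / 1000 bits
= 40800000 bits
= 5100000 bytes
= 4980.4688 KB
BDP = 40800000 bits (5100000 bytes)


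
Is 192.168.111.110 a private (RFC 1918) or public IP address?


RFC 1918 private ranges:
  10.0.0.0/8 (10.0.0.0 - 10.255.255.255)
  172.16.0.0/12 (172.16.0.0 - 172.31.255.255)
  192.168.0.0/16 (192.168.0.0 - 192.168.255.255)
Private (in 192.168.0.0/16)


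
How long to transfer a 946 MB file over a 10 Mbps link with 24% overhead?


Effective throughput = 10 * (1 - 24/100) = 7.6 Mbps
File size in Mb = 946 * 8 = 7568 Mb
Time = 7568 / 7.6
Time = 995.7895 seconds


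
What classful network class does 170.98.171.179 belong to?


First octet: 170
Binary: 10101010
10xxxxxx -> Class B (128-191)
Class B, default mask 255.255.0.0 (/16)


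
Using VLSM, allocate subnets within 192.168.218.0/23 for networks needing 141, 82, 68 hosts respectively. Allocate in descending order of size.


141 hosts -> /24 (254 usable): 192.168.218.0/24
82 hosts -> /25 (126 usable): 192.168.219.0/25
68 hosts -> /25 (126 usable): 192.168.219.128/25
Allocation: 192.168.218.0/24 (141 hosts, 254 usable); 192.168.219.0/25 (82 hosts, 126 usable); 192.168.219.128/25 (68 hosts, 126 usable)


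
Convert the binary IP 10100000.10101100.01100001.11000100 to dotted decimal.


10100000 = 160
10101100 = 172
01100001 = 97
11000100 = 196
IP: 160.172.97.196


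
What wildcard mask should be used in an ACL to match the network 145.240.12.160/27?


Subnet mask: 255.255.255.224
Wildcard = 255.255.255.255 - subnet mask
255 - 255 = 0
255 - 255 = 0
255 - 255 = 0
255 - 224 = 31
Wildcard: 0.0.0.31


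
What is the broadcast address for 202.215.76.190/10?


Network: 202.192.0.0/10
Host bits = 22
Set all host bits to 1:
Broadcast: 202.255.255.255


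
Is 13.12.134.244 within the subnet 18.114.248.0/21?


Subnet network: 18.114.248.0
Test IP AND mask: 13.12.128.0
No, 13.12.134.244 is not in 18.114.248.0/21


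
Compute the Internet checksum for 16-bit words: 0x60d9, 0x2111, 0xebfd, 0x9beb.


Sum all words (with carry folding):
+ 0x60d9 = 0x60d9
+ 0x2111 = 0x81ea
+ 0xebfd = 0x6de8
+ 0x9beb = 0x09d4
One's complement: ~0x09d4
Checksum = 0xf62b


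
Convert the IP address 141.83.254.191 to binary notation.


141 = 10001101
83 = 01010011
254 = 11111110
191 = 10111111
Binary: 10001101.01010011.11111110.10111111


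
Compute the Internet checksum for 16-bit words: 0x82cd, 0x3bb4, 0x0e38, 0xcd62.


Sum all words (with carry folding):
+ 0x82cd = 0x82cd
+ 0x3bb4 = 0xbe81
+ 0x0e38 = 0xccb9
+ 0xcd62 = 0x9a1c
One's complement: ~0x9a1c
Checksum = 0x65e3


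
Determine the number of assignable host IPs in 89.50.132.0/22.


Host bits = 32 - 22 = 10
Total addresses = 2^10 = 1024
Usable = total - 2 (network and broadcast)
Usable hosts: 1022


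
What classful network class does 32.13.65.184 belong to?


First octet: 32
Binary: 00100000
0xxxxxxx -> Class A (1-126)
Class A, default mask 255.0.0.0 (/8)


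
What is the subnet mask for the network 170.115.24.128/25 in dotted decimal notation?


/25 means 25 network bits, 7 host bits
Binary: 11111111111111111111111110000000
Mask: 255.255.255.128


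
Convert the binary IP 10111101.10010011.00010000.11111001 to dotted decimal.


10111101 = 189
10010011 = 147
00010000 = 16
11111001 = 249
IP: 189.147.16.249


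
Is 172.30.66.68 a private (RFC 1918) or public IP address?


RFC 1918 private ranges:
  10.0.0.0/8 (10.0.0.0 - 10.255.255.255)
  172.16.0.0/12 (172.16.0.0 - 172.31.255.255)
  192.168.0.0/16 (192.168.0.0 - 192.168.255.255)
Private (in 172.16.0.0/12)


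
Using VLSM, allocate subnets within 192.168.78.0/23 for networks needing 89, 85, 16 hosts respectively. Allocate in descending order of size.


89 hosts -> /25 (126 usable): 192.168.78.0/25
85 hosts -> /25 (126 usable): 192.168.78.128/25
16 hosts -> /27 (30 usable): 192.168.79.0/27
Allocation: 192.168.78.0/25 (89 hosts, 126 usable); 192.168.78.128/25 (85 hosts, 126 usable); 192.168.79.0/27 (16 hosts, 30 usable)


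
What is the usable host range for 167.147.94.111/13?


Network: 167.144.0.0
Broadcast: 167.151.255.255
First usable = network + 1
Last usable = broadcast - 1
Range: 167.144.0.1 to 167.151.255.254


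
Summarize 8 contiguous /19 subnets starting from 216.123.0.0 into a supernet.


Original prefix: /19
Number of subnets: 8 = 2^3
New prefix = 19 - 3 = 16
Supernet: 216.123.0.0/16


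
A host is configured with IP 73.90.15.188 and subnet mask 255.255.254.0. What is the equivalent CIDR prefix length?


Binary: 11111111.11111111.11111110.00000000
Count leading 1s
Prefix: /23


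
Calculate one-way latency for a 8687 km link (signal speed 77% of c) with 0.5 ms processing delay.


Speed = 0.77 * 3e5 km/s = 231000 km/s
Propagation delay = 8687 / 231000 = 0.0376 s = 37.6061 ms
Processing delay = 0.5 ms
Total one-way latency = 38.1061 ms


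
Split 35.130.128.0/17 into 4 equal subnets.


New prefix = 17 + 2 = 19
Each subnet has 8192 addresses
  35.130.128.0/19
  35.130.160.0/19
  35.130.192.0/19
  35.130.224.0/19
Subnets: 35.130.128.0/19, 35.130.160.0/19, 35.130.192.0/19, 35.130.224.0/19


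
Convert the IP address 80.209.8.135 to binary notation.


80 = 01010000
209 = 11010001
8 = 00001000
135 = 10000111
Binary: 01010000.11010001.00001000.10000111


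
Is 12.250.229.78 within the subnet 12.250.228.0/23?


Subnet network: 12.250.228.0
Test IP AND mask: 12.250.228.0
Yes, 12.250.229.78 is in 12.250.228.0/23


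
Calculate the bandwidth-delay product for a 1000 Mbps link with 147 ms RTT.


BDP = bandwidth * RTT
= 1000 Mbps * 147 ms
= 1000 * 1e6 * 147 / 1000 bits
= 147000000 bits
= 18375000 bytes
= 17944.3359 KB
BDP = 147000000 bits (18375000 bytes)


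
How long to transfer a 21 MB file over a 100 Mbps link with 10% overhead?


Effective throughput = 100 * (1 - 10/100) = 90 Mbps
File size in Mb = 21 * 8 = 168 Mb
Time = 168 / 90
Time = 1.8667 seconds


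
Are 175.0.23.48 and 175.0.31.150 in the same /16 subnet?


Mask: 255.255.0.0
175.0.23.48 AND mask = 175.0.0.0
175.0.31.150 AND mask = 175.0.0.0
Yes, same subnet (175.0.0.0)


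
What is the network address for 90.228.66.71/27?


IP:   01011010.11100100.01000010.01000111
Mask: 11111111.11111111.11111111.11100000
AND operation:
Net:  01011010.11100100.01000010.01000000
Network: 90.228.66.64/27


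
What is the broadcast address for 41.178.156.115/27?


Network: 41.178.156.96/27
Host bits = 5
Set all host bits to 1:
Broadcast: 41.178.156.127


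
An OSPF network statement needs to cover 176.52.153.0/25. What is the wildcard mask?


Subnet mask: 255.255.255.128
Wildcard = 255.255.255.255 - subnet mask
255 - 255 = 0
255 - 255 = 0
255 - 255 = 0
255 - 128 = 127
Wildcard: 0.0.0.127


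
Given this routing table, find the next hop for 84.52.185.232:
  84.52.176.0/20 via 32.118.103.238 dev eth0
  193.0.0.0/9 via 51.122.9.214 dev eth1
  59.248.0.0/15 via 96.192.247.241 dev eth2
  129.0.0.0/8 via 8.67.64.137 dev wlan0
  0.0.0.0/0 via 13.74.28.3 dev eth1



Longest prefix match for 84.52.185.232:
  /20 84.52.176.0: MATCH
  /9 193.0.0.0: no
  /15 59.248.0.0: no
  /8 129.0.0.0: no
  /0 0.0.0.0: MATCH
Selected: next-hop 32.118.103.238 via eth0 (matched /20)


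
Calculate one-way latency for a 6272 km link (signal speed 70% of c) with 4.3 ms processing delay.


Speed = 0.7 * 3e5 km/s = 210000 km/s
Propagation delay = 6272 / 210000 = 0.0299 s = 29.8667 ms
Processing delay = 4.3 ms
Total one-way latency = 34.1667 ms


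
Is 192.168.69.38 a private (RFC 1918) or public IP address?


RFC 1918 private ranges:
  10.0.0.0/8 (10.0.0.0 - 10.255.255.255)
  172.16.0.0/12 (172.16.0.0 - 172.31.255.255)
  192.168.0.0/16 (192.168.0.0 - 192.168.255.255)
Private (in 192.168.0.0/16)


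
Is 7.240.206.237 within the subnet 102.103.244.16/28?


Subnet network: 102.103.244.16
Test IP AND mask: 7.240.206.224
No, 7.240.206.237 is not in 102.103.244.16/28


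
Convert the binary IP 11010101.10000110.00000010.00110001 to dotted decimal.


11010101 = 213
10000110 = 134
00000010 = 2
00110001 = 49
IP: 213.134.2.49


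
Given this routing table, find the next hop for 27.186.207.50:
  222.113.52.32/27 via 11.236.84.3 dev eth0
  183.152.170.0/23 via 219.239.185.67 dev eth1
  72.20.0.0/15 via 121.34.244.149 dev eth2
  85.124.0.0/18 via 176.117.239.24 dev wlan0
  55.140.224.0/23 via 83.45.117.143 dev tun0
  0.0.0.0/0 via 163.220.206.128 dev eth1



Longest prefix match for 27.186.207.50:
  /27 222.113.52.32: no
  /23 183.152.170.0: no
  /15 72.20.0.0: no
  /18 85.124.0.0: no
  /23 55.140.224.0: no
  /0 0.0.0.0: MATCH
Selected: next-hop 163.220.206.128 via eth1 (matched /0)


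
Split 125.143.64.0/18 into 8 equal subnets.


New prefix = 18 + 3 = 21
Each subnet has 2048 addresses
  125.143.64.0/21
  125.143.72.0/21
  125.143.80.0/21
  125.143.88.0/21
  125.143.96.0/21
  125.143.104.0/21
  125.143.112.0/21
  125.143.120.0/21
Subnets: 125.143.64.0/21, 125.143.72.0/21, 125.143.80.0/21, 125.143.88.0/21, 125.143.96.0/21, 125.143.104.0/21, 125.143.112.0/21, 125.143.120.0/21


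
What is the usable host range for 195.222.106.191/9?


Network: 195.128.0.0
Broadcast: 195.255.255.255
First usable = network + 1
Last usable = broadcast - 1
Range: 195.128.0.1 to 195.255.255.254


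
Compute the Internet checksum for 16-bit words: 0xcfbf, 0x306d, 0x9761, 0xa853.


Sum all words (with carry folding):
+ 0xcfbf = 0xcfbf
+ 0x306d = 0x002d
+ 0x9761 = 0x978e
+ 0xa853 = 0x3fe2
One's complement: ~0x3fe2
Checksum = 0xc01d


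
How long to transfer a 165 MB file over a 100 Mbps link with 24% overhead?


Effective throughput = 100 * (1 - 24/100) = 76 Mbps
File size in Mb = 165 * 8 = 1320 Mb
Time = 1320 / 76
Time = 17.3684 seconds


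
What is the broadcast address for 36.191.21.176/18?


Network: 36.191.0.0/18
Host bits = 14
Set all host bits to 1:
Broadcast: 36.191.63.255


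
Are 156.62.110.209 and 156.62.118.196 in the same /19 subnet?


Mask: 255.255.224.0
156.62.110.209 AND mask = 156.62.96.0
156.62.118.196 AND mask = 156.62.96.0
Yes, same subnet (156.62.96.0)


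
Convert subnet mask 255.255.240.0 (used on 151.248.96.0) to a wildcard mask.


Subnet mask: 255.255.240.0
Wildcard = 255.255.255.255 - subnet mask
255 - 255 = 0
255 - 255 = 0
255 - 240 = 15
255 - 0 = 255
Wildcard: 0.0.15.255


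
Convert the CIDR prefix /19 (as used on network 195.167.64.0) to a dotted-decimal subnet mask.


/19 means 19 network bits, 13 host bits
Binary: 11111111111111111110000000000000
Mask: 255.255.224.0


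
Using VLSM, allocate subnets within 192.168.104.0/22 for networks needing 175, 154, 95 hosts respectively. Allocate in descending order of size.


175 hosts -> /24 (254 usable): 192.168.104.0/24
154 hosts -> /24 (254 usable): 192.168.105.0/24
95 hosts -> /25 (126 usable): 192.168.106.0/25
Allocation: 192.168.104.0/24 (175 hosts, 254 usable); 192.168.105.0/24 (154 hosts, 254 usable); 192.168.106.0/25 (95 hosts, 126 usable)
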